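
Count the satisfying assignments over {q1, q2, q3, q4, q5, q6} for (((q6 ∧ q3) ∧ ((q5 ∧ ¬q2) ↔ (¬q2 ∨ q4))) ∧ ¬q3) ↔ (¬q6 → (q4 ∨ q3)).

Initial set: {((((q6 ∧ q3) ∧ ((q5 ∧ ¬q2) ↔ (¬q2 ∨ q4))) ∧ ¬q3) ↔ (¬q6 → (q4 ∨ q3)))}.
((((q6 ∧ q3) ∧ ((q5 ∧ ¬q2) ↔ (¬q2 ∨ q4))) ∧ ¬q3) ↔ (¬q6 → (q4 ∨ q3))): β-rule — branch into (((q6 ∧ q3) ∧ ((q5 ∧ ¬q2) ↔ (¬q2 ∨ q4))) ∧ ¬q3), (¬q6 → (q4 ∨ q3))  //  ¬(((q6 ∧ q3) ∧ ((q5 ∧ ¬q2) ↔ (¬q2 ∨ q4))) ∧ ¬q3), ¬(¬q6 → (q4 ∨ q3)).
  branch 1 (add (((q6 ∧ q3) ∧ ((q5 ∧ ¬q2) ↔ (¬q2 ∨ q4))) ∧ ¬q3), (¬q6 → (q4 ∨ q3))):
    (((q6 ∧ q3) ∧ ((q5 ∧ ¬q2) ↔ (¬q2 ∨ q4))) ∧ ¬q3): α-rule — add ((q6 ∧ q3) ∧ ((q5 ∧ ¬q2) ↔ (¬q2 ∨ q4))), ¬q3.
    ((q6 ∧ q3) ∧ ((q5 ∧ ¬q2) ↔ (¬q2 ∨ q4))): α-rule — add (q6 ∧ q3), ((q5 ∧ ¬q2) ↔ (¬q2 ∨ q4)).
    (q6 ∧ q3): α-rule — add q6, q3.
    × closes — contains both q3 and ¬q3.
  branch 2 (add ¬(((q6 ∧ q3) ∧ ((q5 ∧ ¬q2) ↔ (¬q2 ∨ q4))) ∧ ¬q3), ¬(¬q6 → (q4 ∨ q3))):
    ¬(¬q6 → (q4 ∨ q3)): α-rule — add ¬q6, ¬(q4 ∨ q3).
    ¬(q4 ∨ q3): α-rule — add ¬q4, ¬q3.
    ¬(((q6 ∧ q3) ∧ ((q5 ∧ ¬q2) ↔ (¬q2 ∨ q4))) ∧ ¬q3): β-rule — branch into ¬((q6 ∧ q3) ∧ ((q5 ∧ ¬q2) ↔ (¬q2 ∨ q4)))  //  ¬¬q3.
      branch 2.1 (add ¬((q6 ∧ q3) ∧ ((q5 ∧ ¬q2) ↔ (¬q2 ∨ q4)))):
        ¬((q6 ∧ q3) ∧ ((q5 ∧ ¬q2) ↔ (¬q2 ∨ q4))): β-rule — branch into ¬(q6 ∧ q3)  //  ¬((q5 ∧ ¬q2) ↔ (¬q2 ∨ q4)).
          branch 2.1.1 (add ¬(q6 ∧ q3)):
            ¬(q6 ∧ q3): β-rule — branch into ¬q6  //  ¬q3.
              branch 2.1.1.1 (add ¬q6):
                ○ open, literals {q3=F, q4=F, q6=F}.
              branch 2.1.1.2 (add ¬q3):
                ○ open, literals {q3=F, q4=F, q6=F}.
          branch 2.1.2 (add ¬((q5 ∧ ¬q2) ↔ (¬q2 ∨ q4))):
            ¬((q5 ∧ ¬q2) ↔ (¬q2 ∨ q4)): β-rule — branch into (q5 ∧ ¬q2), ¬(¬q2 ∨ q4)  //  ¬(q5 ∧ ¬q2), (¬q2 ∨ q4).
              branch 2.1.2.1 (add (q5 ∧ ¬q2), ¬(¬q2 ∨ q4)):
                (q5 ∧ ¬q2): α-rule — add q5, ¬q2.
                ¬(¬q2 ∨ q4): α-rule — add ¬¬q2, ¬q4.
                × closes — contains both q2 and ¬q2.
              branch 2.1.2.2 (add ¬(q5 ∧ ¬q2), (¬q2 ∨ q4)):
                ¬(q5 ∧ ¬q2): β-rule — branch into ¬q5  //  ¬¬q2.
                  branch 2.1.2.2.1 (add ¬q5):
                    (¬q2 ∨ q4): β-rule — branch into ¬q2  //  q4.
                      branch 2.1.2.2.1.1 (add ¬q2):
                        ○ open, literals {q2=F, q3=F, q4=F, q5=F, q6=F}.
                      branch 2.1.2.2.1.2 (add q4):
                        × closes — contains both q4 and ¬q4.
                  branch 2.1.2.2.2 (add ¬¬q2):
                    (¬q2 ∨ q4): β-rule — branch into ¬q2  //  q4.
                      branch 2.1.2.2.2.1 (add ¬q2):
                        × closes — contains both q2 and ¬q2.
                      branch 2.1.2.2.2.2 (add q4):
                        × closes — contains both q4 and ¬q4.
      branch 2.2 (add ¬¬q3):
        × closes — contains both q3 and ¬q3.
6 branches closed, 3 open.
Each open branch fixes some atoms; the unmentioned ones are free. Counting distinct full assignments: branch {q3=F, q4=F, q6=F} (q1, q2, q5) contributes 8 new; branch {q3=F, q4=F, q6=F} (q1, q2, q5) contributes 0 new; branch {q2=F, q3=F, q4=F, q5=F, q6=F} (q1) contributes 0 new. Total: 8.

8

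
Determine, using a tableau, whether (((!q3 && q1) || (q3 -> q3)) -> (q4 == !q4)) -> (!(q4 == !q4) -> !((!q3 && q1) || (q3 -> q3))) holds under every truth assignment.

Assume the negation and expand:
Initial set: {F ((((!q3 && q1) || (q3 -> q3)) -> (q4 == !q4)) -> (!(q4 == !q4) -> !((!q3 && q1) || (q3 -> q3))))}.
F ((((!q3 && q1) || (q3 -> q3)) -> (q4 == !q4)) -> (!(q4 == !q4) -> !((!q3 && q1) || (q3 -> q3)))): α-rule — add T (((!q3 && q1) || (q3 -> q3)) -> (q4 == !q4)), F (!(q4 == !q4) -> !((!q3 && q1) || (q3 -> q3))).
F (!(q4 == !q4) -> !((!q3 && q1) || (q3 -> q3))): α-rule — add T !(q4 == !q4), F !((!q3 && q1) || (q3 -> q3)).
T (((!q3 && q1) || (q3 -> q3)) -> (q4 == !q4)): β-rule — branch into F ((!q3 && q1) || (q3 -> q3))  //  T (q4 == !q4).
  branch 1 (add F ((!q3 && q1) || (q3 -> q3))):
    F ((!q3 && q1) || (q3 -> q3)): α-rule — add F (!q3 && q1), F (q3 -> q3).
    F (q3 -> q3): α-rule — add T q3, F q3.
    × closes — contains both q3 and !q3.
  branch 2 (add T (q4 == !q4)):
    T !(q4 == !q4): β-rule — branch into T q4, F !q4  //  F q4, T !q4.
      branch 2.1 (add T q4, F !q4):
        F !((!q3 && q1) || (q3 -> q3)): β-rule — branch into T (!q3 && q1)  //  T (q3 -> q3).
          branch 2.1.1 (add T (!q3 && q1)):
            T (!q3 && q1): α-rule — add T !q3, T q1.
            T (q4 == !q4): β-rule — branch into T q4, T !q4  //  F q4, F !q4.
              branch 2.1.1.1 (add T q4, T !q4):
                × closes — contains both q4 and !q4.
              branch 2.1.1.2 (add F q4, F !q4):
                × closes — contains both q4 and !q4.
          branch 2.1.2 (add T (q3 -> q3)):
            T (q4 == !q4): β-rule — branch into T q4, T !q4  //  F q4, F !q4.
              branch 2.1.2.1 (add T q4, T !q4):
                × closes — contains both q4 and !q4.
              branch 2.1.2.2 (add F q4, F !q4):
                × closes — contains both q4 and !q4.
      branch 2.2 (add F q4, T !q4):
        F !((!q3 && q1) || (q3 -> q3)): β-rule — branch into T (!q3 && q1)  //  T (q3 -> q3).
          branch 2.2.1 (add T (!q3 && q1)):
            T (!q3 && q1): α-rule — add T !q3, T q1.
            T (q4 == !q4): β-rule — branch into T q4, T !q4  //  F q4, F !q4.
              branch 2.2.1.1 (add T q4, T !q4):
                × closes — contains both q4 and !q4.
              branch 2.2.1.2 (add F q4, F !q4):
                × closes — contains both q4 and !q4.
          branch 2.2.2 (add T (q3 -> q3)):
            T (q4 == !q4): β-rule — branch into T q4, T !q4  //  F q4, F !q4.
              branch 2.2.2.1 (add T q4, T !q4):
                × closes — contains both q4 and !q4.
              branch 2.2.2.2 (add F q4, F !q4):
                × closes — contains both q4 and !q4.
All 9 branches close.
Every branch closed, so the negation is unsatisfiable and the formula is valid.

Valid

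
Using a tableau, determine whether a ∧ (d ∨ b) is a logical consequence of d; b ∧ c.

Initial set: {d; (b ∧ c); ¬(a ∧ (d ∨ b))}.
(b ∧ c): α-rule — add b, c.
¬(a ∧ (d ∨ b)): β-rule — branch into ¬a  //  ¬(d ∨ b).
  branch 1 (add ¬a):
    ○ open, literals {a=false, b=true, c=true, d=true}.
  branch 2 (add ¬(d ∨ b)):
    ¬(d ∨ b): α-rule — add ¬d, ¬b.
    × closes — contains both d and ¬d.
1 branch closed, 1 open.
An open branch gives a countermodel: a=false, b=true, c=true, d=true (unmentioned atoms arbitrary); the premises hold there but the conclusion fails.

No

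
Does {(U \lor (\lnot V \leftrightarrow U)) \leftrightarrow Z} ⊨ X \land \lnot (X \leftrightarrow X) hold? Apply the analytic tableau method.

Initial set: {((U \lor (\lnot V \leftrightarrow U)) \leftrightarrow Z); \lnot (X \land \lnot (X \leftrightarrow X))}.
((U \lor (\lnot V \leftrightarrow U)) \leftrightarrow Z): β-rule — branch into (U \lor (\lnot V \leftrightarrow U)), Z  //  \lnot (U \lor (\lnot V \leftrightarrow U)), \lnot Z.
  branch 1 (add (U \lor (\lnot V \leftrightarrow U)), Z):
    \lnot (X \land \lnot (X \leftrightarrow X)): β-rule — branch into \lnot X  //  \lnot \lnot (X \leftrightarrow X).
      branch 1.1 (add \lnot X):
        (U \lor (\lnot V \leftrightarrow U)): β-rule — branch into U  //  (\lnot V \leftrightarrow U).
          branch 1.1.1 (add U):
            ○ open, literals {U=true, X=false, Z=true}.
          branch 1.1.2 (add (\lnot V \leftrightarrow U)):
            (\lnot V \leftrightarrow U): β-rule — branch into \lnot V, U  //  \lnot \lnot V, \lnot U.
              branch 1.1.2.1 (add \lnot V, U):
                ○ open, literals {U=true, V=false, X=false, Z=true}.
              branch 1.1.2.2 (add \lnot \lnot V, \lnot U):
                ○ open, literals {U=false, V=true, X=false, Z=true}.
      branch 1.2 (add \lnot \lnot (X \leftrightarrow X)):
        (U \lor (\lnot V \leftrightarrow U)): β-rule — branch into U  //  (\lnot V \leftrightarrow U).
          branch 1.2.1 (add U):
            \lnot \lnot (X \leftrightarrow X): β-rule — branch into X, X  //  \lnot X, \lnot X.
              branch 1.2.1.1 (add X, X):
                ○ open, literals {U=true, X=true, Z=true}.
              branch 1.2.1.2 (add \lnot X, \lnot X):
                ○ open, literals {U=true, X=false, Z=true}.
          branch 1.2.2 (add (\lnot V \leftrightarrow U)):
            \lnot \lnot (X \leftrightarrow X): β-rule — branch into X, X  //  \lnot X, \lnot X.
              branch 1.2.2.1 (add X, X):
                (\lnot V \leftrightarrow U): β-rule — branch into \lnot V, U  //  \lnot \lnot V, \lnot U.
                  branch 1.2.2.1.1 (add \lnot V, U):
                    ○ open, literals {U=true, V=false, X=true, Z=true}.
                  branch 1.2.2.1.2 (add \lnot \lnot V, \lnot U):
                    ○ open, literals {U=false, V=true, X=true, Z=true}.
              branch 1.2.2.2 (add \lnot X, \lnot X):
                (\lnot V \leftrightarrow U): β-rule — branch into \lnot V, U  //  \lnot \lnot V, \lnot U.
                  branch 1.2.2.2.1 (add \lnot V, U):
                    ○ open, literals {U=true, V=false, X=false, Z=true}.
                  branch 1.2.2.2.2 (add \lnot \lnot V, \lnot U):
                    ○ open, literals {U=false, V=true, X=false, Z=true}.
  branch 2 (add \lnot (U \lor (\lnot V \leftrightarrow U)), \lnot Z):
    \lnot (U \lor (\lnot V \leftrightarrow U)): α-rule — add \lnot U, \lnot (\lnot V \leftrightarrow U).
    \lnot (X \land \lnot (X \leftrightarrow X)): β-rule — branch into \lnot X  //  \lnot \lnot (X \leftrightarrow X).
      branch 2.1 (add \lnot X):
        \lnot (\lnot V \leftrightarrow U): β-rule — branch into \lnot V, \lnot U  //  \lnot \lnot V, U.
          branch 2.1.1 (add \lnot V, \lnot U):
            ○ open, literals {U=false, V=false, X=false, Z=false}.
          branch 2.1.2 (add \lnot \lnot V, U):
            × closes — contains both U and \lnot U.
      branch 2.2 (add \lnot \lnot (X \leftrightarrow X)):
        \lnot (\lnot V \leftrightarrow U): β-rule — branch into \lnot V, \lnot U  //  \lnot \lnot V, U.
          branch 2.2.1 (add \lnot V, \lnot U):
            \lnot \lnot (X \leftrightarrow X): β-rule — branch into X, X  //  \lnot X, \lnot X.
              branch 2.2.1.1 (add X, X):
                ○ open, literals {U=false, V=false, X=true, Z=false}.
              branch 2.2.1.2 (add \lnot X, \lnot X):
                ○ open, literals {U=false, V=false, X=false, Z=false}.
          branch 2.2.2 (add \lnot \lnot V, U):
            × closes — contains both U and \lnot U.
2 branches closed, 12 open.
An open branch gives a countermodel: U=true, X=false, Z=true (unmentioned atoms arbitrary); the premises hold there but the conclusion fails.

No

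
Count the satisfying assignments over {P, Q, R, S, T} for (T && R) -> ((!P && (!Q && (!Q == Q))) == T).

Initial set: {((T && R) -> ((!P && (!Q && (!Q == Q))) == T))}.
((T && R) -> ((!P && (!Q && (!Q == Q))) == T)): β-rule — branch into !(T && R)  //  ((!P && (!Q && (!Q == Q))) == T).
  branch 1 (add !(T && R)):
    !(T && R): β-rule — branch into !T  //  !R.
      branch 1.1 (add !T):
        ○ open, literals {T=false}.
      branch 1.2 (add !R):
        ○ open, literals {R=false}.
  branch 2 (add ((!P && (!Q && (!Q == Q))) == T)):
    ((!P && (!Q && (!Q == Q))) == T): β-rule — branch into (!P && (!Q && (!Q == Q))), T  //  !(!P && (!Q && (!Q == Q))), !T.
      branch 2.1 (add (!P && (!Q && (!Q == Q))), T):
        (!P && (!Q && (!Q == Q))): α-rule — add !P, (!Q && (!Q == Q)).
        (!Q && (!Q == Q)): α-rule — add !Q, (!Q == Q).
        (!Q == Q): β-rule — branch into !Q, Q  //  !!Q, !Q.
          branch 2.1.1 (add !Q, Q):
            × closes — contains both Q and !Q.
          branch 2.1.2 (add !!Q, !Q):
            × closes — contains both Q and !Q.
      branch 2.2 (add !(!P && (!Q && (!Q == Q))), !T):
        !(!P && (!Q && (!Q == Q))): β-rule — branch into !!P  //  !(!Q && (!Q == Q)).
          branch 2.2.1 (add !!P):
            ○ open, literals {P=true, T=false}.
          branch 2.2.2 (add !(!Q && (!Q == Q))):
            !(!Q && (!Q == Q)): β-rule — branch into !!Q  //  !(!Q == Q).
              branch 2.2.2.1 (add !!Q):
                ○ open, literals {Q=true, T=false}.
              branch 2.2.2.2 (add !(!Q == Q)):
                !(!Q == Q): β-rule — branch into !Q, !Q  //  !!Q, Q.
                  branch 2.2.2.2.1 (add !Q, !Q):
                    ○ open, literals {Q=false, T=false}.
                  branch 2.2.2.2.2 (add !!Q, Q):
                    ○ open, literals {Q=true, T=false}.
2 branches closed, 6 open.
Each open branch fixes some atoms; the unmentioned ones are free. Counting distinct full assignments: branch {T=false} (P, Q, R, S) contributes 16 new; branch {R=false} (P, Q, S, T) contributes 8 new; branch {P=true, T=false} (Q, R, S) contributes 0 new; branch {Q=true, T=false} (P, R, S) contributes 0 new; branch {Q=false, T=false} (P, R, S) contributes 0 new; branch {Q=true, T=false} (P, R, S) contributes 0 new. Total: 24.

24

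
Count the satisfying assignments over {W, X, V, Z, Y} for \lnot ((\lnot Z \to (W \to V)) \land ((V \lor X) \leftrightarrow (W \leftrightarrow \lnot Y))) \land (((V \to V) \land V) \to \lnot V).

Initial set: {(\lnot ((\lnot Z \to (W \to V)) \land ((V \lor X) \leftrightarrow (W \leftrightarrow \lnot Y))) \land (((V \to V) \land V) \to \lnot V))}.
(\lnot ((\lnot Z \to (W \to V)) \land ((V \lor X) \leftrightarrow (W \leftrightarrow \lnot Y))) \land (((V \to V) \land V) \to \lnot V)): α-rule — add \lnot ((\lnot Z \to (W \to V)) \land ((V \lor X) \leftrightarrow (W \leftrightarrow \lnot Y))), (((V \to V) \land V) \to \lnot V).
\lnot ((\lnot Z \to (W \to V)) \land ((V \lor X) \leftrightarrow (W \leftrightarrow \lnot Y))): β-rule — branch into \lnot (\lnot Z \to (W \to V))  //  \lnot ((V \lor X) \leftrightarrow (W \leftrightarrow \lnot Y)).
  branch 1 (add \lnot (\lnot Z \to (W \to V))):
    \lnot (\lnot Z \to (W \to V)): α-rule — add \lnot Z, \lnot (W \to V).
    \lnot (W \to V): α-rule — add W, \lnot V.
    (((V \to V) \land V) \to \lnot V): β-rule — branch into \lnot ((V \to V) \land V)  //  \lnot V.
      branch 1.1 (add \lnot ((V \to V) \land V)):
        \lnot ((V \to V) \land V): β-rule — branch into \lnot (V \to V)  //  \lnot V.
          branch 1.1.1 (add \lnot (V \to V)):
            \lnot (V \to V): α-rule — add V, \lnot V.
            × closes — contains both V and \lnot V.
          branch 1.1.2 (add \lnot V):
            ○ open, literals {V=F, W=T, Z=F}.
      branch 1.2 (add \lnot V):
        ○ open, literals {V=F, W=T, Z=F}.
  branch 2 (add \lnot ((V \lor X) \leftrightarrow (W \leftrightarrow \lnot Y))):
    (((V \to V) \land V) \to \lnot V): β-rule — branch into \lnot ((V \to V) \land V)  //  \lnot V.
      branch 2.1 (add \lnot ((V \to V) \land V)):
        \lnot ((V \lor X) \leftrightarrow (W \leftrightarrow \lnot Y)): β-rule — branch into (V \lor X), \lnot (W \leftrightarrow \lnot Y)  //  \lnot (V \lor X), (W \leftrightarrow \lnot Y).
          branch 2.1.1 (add (V \lor X), \lnot (W \leftrightarrow \lnot Y)):
            \lnot ((V \to V) \land V): β-rule — branch into \lnot (V \to V)  //  \lnot V.
              branch 2.1.1.1 (add \lnot (V \to V)):
                \lnot (V \to V): α-rule — add V, \lnot V.
                × closes — contains both V and \lnot V.
              branch 2.1.1.2 (add \lnot V):
                (V \lor X): β-rule — branch into V  //  X.
                  branch 2.1.1.2.1 (add V):
                    × closes — contains both V and \lnot V.
                  branch 2.1.1.2.2 (add X):
                    \lnot (W \leftrightarrow \lnot Y): β-rule — branch into W, \lnot \lnot Y  //  \lnot W, \lnot Y.
                      branch 2.1.1.2.2.1 (add W, \lnot \lnot Y):
                        ○ open, literals {V=F, W=T, X=T, Y=T}.
                      branch 2.1.1.2.2.2 (add \lnot W, \lnot Y):
                        ○ open, literals {V=F, W=F, X=T, Y=F}.
          branch 2.1.2 (add \lnot (V \lor X), (W \leftrightarrow \lnot Y)):
            \lnot (V \lor X): α-rule — add \lnot V, \lnot X.
            \lnot ((V \to V) \land V): β-rule — branch into \lnot (V \to V)  //  \lnot V.
              branch 2.1.2.1 (add \lnot (V \to V)):
                \lnot (V \to V): α-rule — add V, \lnot V.
                × closes — contains both V and \lnot V.
              branch 2.1.2.2 (add \lnot V):
                (W \leftrightarrow \lnot Y): β-rule — branch into W, \lnot Y  //  \lnot W, \lnot \lnot Y.
                  branch 2.1.2.2.1 (add W, \lnot Y):
                    ○ open, literals {V=F, W=T, X=F, Y=F}.
                  branch 2.1.2.2.2 (add \lnot W, \lnot \lnot Y):
                    ○ open, literals {V=F, W=F, X=F, Y=T}.
      branch 2.2 (add \lnot V):
        \lnot ((V \lor X) \leftrightarrow (W \leftrightarrow \lnot Y)): β-rule — branch into (V \lor X), \lnot (W \leftrightarrow \lnot Y)  //  \lnot (V \lor X), (W \leftrightarrow \lnot Y).
          branch 2.2.1 (add (V \lor X), \lnot (W \leftrightarrow \lnot Y)):
            (V \lor X): β-rule — branch into V  //  X.
              branch 2.2.1.1 (add V):
                × closes — contains both V and \lnot V.
              branch 2.2.1.2 (add X):
                \lnot (W \leftrightarrow \lnot Y): β-rule — branch into W, \lnot \lnot Y  //  \lnot W, \lnot Y.
                  branch 2.2.1.2.1 (add W, \lnot \lnot Y):
                    ○ open, literals {V=F, W=T, X=T, Y=T}.
                  branch 2.2.1.2.2 (add \lnot W, \lnot Y):
                    ○ open, literals {V=F, W=F, X=T, Y=F}.
          branch 2.2.2 (add \lnot (V \lor X), (W \leftrightarrow \lnot Y)):
            \lnot (V \lor X): α-rule — add \lnot V, \lnot X.
            (W \leftrightarrow \lnot Y): β-rule — branch into W, \lnot Y  //  \lnot W, \lnot \lnot Y.
              branch 2.2.2.1 (add W, \lnot Y):
                ○ open, literals {V=F, W=T, X=F, Y=F}.
              branch 2.2.2.2 (add \lnot W, \lnot \lnot Y):
                ○ open, literals {V=F, W=F, X=F, Y=T}.
5 branches closed, 10 open.
Each open branch fixes some atoms; the unmentioned ones are free. Counting distinct full assignments: branch {V=F, W=T, Z=F} (X, Y) contributes 4 new; branch {V=F, W=T, Z=F} (X, Y) contributes 0 new; branch {V=F, W=T, X=T, Y=T} (Z) contributes 1 new; branch {V=F, W=F, X=T, Y=F} (Z) contributes 2 new; branch {V=F, W=T, X=F, Y=F} (Z) contributes 1 new; branch {V=F, W=F, X=F, Y=T} (Z) contributes 2 new; branch {V=F, W=T, X=T, Y=T} (Z) contributes 0 new; branch {V=F, W=F, X=T, Y=F} (Z) contributes 0 new; branch {V=F, W=T, X=F, Y=F} (Z) contributes 0 new; branch {V=F, W=F, X=F, Y=T} (Z) contributes 0 new. Total: 10.

10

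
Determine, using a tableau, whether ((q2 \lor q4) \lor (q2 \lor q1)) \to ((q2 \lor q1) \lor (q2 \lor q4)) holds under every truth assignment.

Assume the negation and expand:
Initial set: {\lnot (((q2 \lor q4) \lor (q2 \lor q1)) \to ((q2 \lor q1) \lor (q2 \lor q4)))}.
\lnot (((q2 \lor q4) \lor (q2 \lor q1)) \to ((q2 \lor q1) \lor (q2 \lor q4))): α-rule — add ((q2 \lor q4) \lor (q2 \lor q1)), \lnot ((q2 \lor q1) \lor (q2 \lor q4)).
\lnot ((q2 \lor q1) \lor (q2 \lor q4)): α-rule — add \lnot (q2 \lor q1), \lnot (q2 \lor q4).
\lnot (q2 \lor q1): α-rule — add \lnot q2, \lnot q1.
\lnot (q2 \lor q4): α-rule — add \lnot q2, \lnot q4.
((q2 \lor q4) \lor (q2 \lor q1)): β-rule — branch into (q2 \lor q4)  //  (q2 \lor q1).
  branch 1 (add (q2 \lor q4)):
    (q2 \lor q4): β-rule — branch into q2  //  q4.
      branch 1.1 (add q2):
        × closes — contains both q2 and \lnot q2.
      branch 1.2 (add q4):
        × closes — contains both q4 and \lnot q4.
  branch 2 (add (q2 \lor q1)):
    (q2 \lor q1): β-rule — branch into q2  //  q1.
      branch 2.1 (add q2):
        × closes — contains both q2 and \lnot q2.
      branch 2.2 (add q1):
        × closes — contains both q1 and \lnot q1.
All 4 branches close.
Every branch closed, so the negation is unsatisfiable and the formula is valid.

Valid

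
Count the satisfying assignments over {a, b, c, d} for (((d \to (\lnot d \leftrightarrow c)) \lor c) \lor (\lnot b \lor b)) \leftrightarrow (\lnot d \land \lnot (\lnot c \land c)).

8

Initial set: {((((d \to (\lnot d \leftrightarrow c)) \lor c) \lor (\lnot b \lor b)) \leftrightarrow (\lnot d \land \lnot (\lnot c \land c)))}.
((((d \to (\lnot d \leftrightarrow c)) \lor c) \lor (\lnot b \lor b)) \leftrightarrow (\lnot d \land \lnot (\lnot c \land c))): β-rule — branch into (((d \to (\lnot d \leftrightarrow c)) \lor c) \lor (\lnot b \lor b)), (\lnot d \land \lnot (\lnot c \land c))  //  \lnot (((d \to (\lnot d \leftrightarrow c)) \lor c) \lor (\lnot b \lor b)), \lnot (\lnot d \land \lnot (\lnot c \land c)).
  branch 1 (add (((d \to (\lnot d \leftrightarrow c)) \lor c) \lor (\lnot b \lor b)), (\lnot d \land \lnot (\lnot c \land c))):
    (\lnot d \land \lnot (\lnot c \land c)): α-rule — add \lnot d, \lnot (\lnot c \land c).
    (((d \to (\lnot d \leftrightarrow c)) \lor c) \lor (\lnot b \lor b)): β-rule — branch into ((d \to (\lnot d \leftrightarrow c)) \lor c)  //  (\lnot b \lor b).
      branch 1.1 (add ((d \to (\lnot d \leftrightarrow c)) \lor c)):
        \lnot (\lnot c \land c): β-rule — branch into \lnot \lnot c  //  \lnot c.
          branch 1.1.1 (add \lnot \lnot c):
            ((d \to (\lnot d \leftrightarrow c)) \lor c): β-rule — branch into (d \to (\lnot d \leftrightarrow c))  //  c.
              branch 1.1.1.1 (add (d \to (\lnot d \leftrightarrow c))):
                (d \to (\lnot d \leftrightarrow c)): β-rule — branch into \lnot d  //  (\lnot d \leftrightarrow c).
                  branch 1.1.1.1.1 (add \lnot d):
                    ○ open, literals {c=T, d=F}.
                  branch 1.1.1.1.2 (add (\lnot d \leftrightarrow c)):
                    (\lnot d \leftrightarrow c): β-rule — branch into \lnot d, c  //  \lnot \lnot d, \lnot c.
                      branch 1.1.1.1.2.1 (add \lnot d, c):
                        ○ open, literals {c=T, d=F}.
                      branch 1.1.1.1.2.2 (add \lnot \lnot d, \lnot c):
                        × closes — contains both d and \lnot d.
              branch 1.1.1.2 (add c):
                ○ open, literals {c=T, d=F}.
          branch 1.1.2 (add \lnot c):
            ((d \to (\lnot d \leftrightarrow c)) \lor c): β-rule — branch into (d \to (\lnot d \leftrightarrow c))  //  c.
              branch 1.1.2.1 (add (d \to (\lnot d \leftrightarrow c))):
                (d \to (\lnot d \leftrightarrow c)): β-rule — branch into \lnot d  //  (\lnot d \leftrightarrow c).
                  branch 1.1.2.1.1 (add \lnot d):
                    ○ open, literals {c=F, d=F}.
                  branch 1.1.2.1.2 (add (\lnot d \leftrightarrow c)):
                    (\lnot d \leftrightarrow c): β-rule — branch into \lnot d, c  //  \lnot \lnot d, \lnot c.
                      branch 1.1.2.1.2.1 (add \lnot d, c):
                        × closes — contains both c and \lnot c.
                      branch 1.1.2.1.2.2 (add \lnot \lnot d, \lnot c):
                        × closes — contains both d and \lnot d.
              branch 1.1.2.2 (add c):
                × closes — contains both c and \lnot c.
      branch 1.2 (add (\lnot b \lor b)):
        \lnot (\lnot c \land c): β-rule — branch into \lnot \lnot c  //  \lnot c.
          branch 1.2.1 (add \lnot \lnot c):
            (\lnot b \lor b): β-rule — branch into \lnot b  //  b.
              branch 1.2.1.1 (add \lnot b):
                ○ open, literals {b=F, c=T, d=F}.
              branch 1.2.1.2 (add b):
                ○ open, literals {b=T, c=T, d=F}.
          branch 1.2.2 (add \lnot c):
            (\lnot b \lor b): β-rule — branch into \lnot b  //  b.
              branch 1.2.2.1 (add \lnot b):
                ○ open, literals {b=F, c=F, d=F}.
              branch 1.2.2.2 (add b):
                ○ open, literals {b=T, c=F, d=F}.
  branch 2 (add \lnot (((d \to (\lnot d \leftrightarrow c)) \lor c) \lor (\lnot b \lor b)), \lnot (\lnot d \land \lnot (\lnot c \land c))):
    \lnot (((d \to (\lnot d \leftrightarrow c)) \lor c) \lor (\lnot b \lor b)): α-rule — add \lnot ((d \to (\lnot d \leftrightarrow c)) \lor c), \lnot (\lnot b \lor b).
    \lnot ((d \to (\lnot d \leftrightarrow c)) \lor c): α-rule — add \lnot (d \to (\lnot d \leftrightarrow c)), \lnot c.
    \lnot (\lnot b \lor b): α-rule — add \lnot \lnot b, \lnot b.
    × closes — contains both b and \lnot b.
5 branches closed, 8 open.
Each open branch fixes some atoms; the unmentioned ones are free. Counting distinct full assignments: branch {c=T, d=F} (a, b) contributes 4 new; branch {c=T, d=F} (a, b) contributes 0 new; branch {c=T, d=F} (a, b) contributes 0 new; branch {c=F, d=F} (a, b) contributes 4 new; branch {b=F, c=T, d=F} (a) contributes 0 new; branch {b=T, c=T, d=F} (a) contributes 0 new; branch {b=F, c=F, d=F} (a) contributes 0 new; branch {b=T, c=F, d=F} (a) contributes 0 new. Total: 8.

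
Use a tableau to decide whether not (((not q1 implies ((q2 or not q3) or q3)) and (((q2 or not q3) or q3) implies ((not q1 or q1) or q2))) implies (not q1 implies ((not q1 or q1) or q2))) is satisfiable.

Initial set: {T not (((not q1 implies ((q2 or not q3) or q3)) and (((q2 or not q3) or q3) implies ((not q1 or q1) or q2))) implies (not q1 implies ((not q1 or q1) or q2)))}.
T not (((not q1 implies ((q2 or not q3) or q3)) and (((q2 or not q3) or q3) implies ((not q1 or q1) or q2))) implies (not q1 implies ((not q1 or q1) or q2))): α-rule — add T ((not q1 implies ((q2 or not q3) or q3)) and (((q2 or not q3) or q3) implies ((not q1 or q1) or q2))), F (not q1 implies ((not q1 or q1) or q2)).
T ((not q1 implies ((q2 or not q3) or q3)) and (((q2 or not q3) or q3) implies ((not q1 or q1) or q2))): α-rule — add T (not q1 implies ((q2 or not q3) or q3)), T (((q2 or not q3) or q3) implies ((not q1 or q1) or q2)).
F (not q1 implies ((not q1 or q1) or q2)): α-rule — add T not q1, F ((not q1 or q1) or q2).
F ((not q1 or q1) or q2): α-rule — add F (not q1 or q1), F q2.
F (not q1 or q1): α-rule — add F not q1, F q1.
× closes — contains both q1 and not q1.
All 1 branch closes.
Every branch closed; the formula is unsatisfiable.

Unsatisfiable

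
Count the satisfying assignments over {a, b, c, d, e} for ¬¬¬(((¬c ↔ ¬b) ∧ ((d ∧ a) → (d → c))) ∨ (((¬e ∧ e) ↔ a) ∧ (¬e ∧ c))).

Initial set: {¬¬¬(((¬c ↔ ¬b) ∧ ((d ∧ a) → (d → c))) ∨ (((¬e ∧ e) ↔ a) ∧ (¬e ∧ c)))}.
¬¬¬(((¬c ↔ ¬b) ∧ ((d ∧ a) → (d → c))) ∨ (((¬e ∧ e) ↔ a) ∧ (¬e ∧ c))): drop double negation, giving ¬(((¬c ↔ ¬b) ∧ ((d ∧ a) → (d → c))) ∨ (((¬e ∧ e) ↔ a) ∧ (¬e ∧ c))).
¬(((¬c ↔ ¬b) ∧ ((d ∧ a) → (d → c))) ∨ (((¬e ∧ e) ↔ a) ∧ (¬e ∧ c))): α-rule — add ¬((¬c ↔ ¬b) ∧ ((d ∧ a) → (d → c))), ¬(((¬e ∧ e) ↔ a) ∧ (¬e ∧ c)).
¬((¬c ↔ ¬b) ∧ ((d ∧ a) → (d → c))): β-rule — branch into ¬(¬c ↔ ¬b)  //  ¬((d ∧ a) → (d → c)).
  branch 1 (add ¬(¬c ↔ ¬b)):
    ¬(((¬e ∧ e) ↔ a) ∧ (¬e ∧ c)): β-rule — branch into ¬((¬e ∧ e) ↔ a)  //  ¬(¬e ∧ c).
      branch 1.1 (add ¬((¬e ∧ e) ↔ a)):
        ¬(¬c ↔ ¬b): β-rule — branch into ¬c, ¬¬b  //  ¬¬c, ¬b.
          branch 1.1.1 (add ¬c, ¬¬b):
            ¬((¬e ∧ e) ↔ a): β-rule — branch into (¬e ∧ e), ¬a  //  ¬(¬e ∧ e), a.
              branch 1.1.1.1 (add (¬e ∧ e), ¬a):
                (¬e ∧ e): α-rule — add ¬e, e.
                × closes — contains both e and ¬e.
              branch 1.1.1.2 (add ¬(¬e ∧ e), a):
                ¬(¬e ∧ e): β-rule — branch into ¬¬e  //  ¬e.
                  branch 1.1.1.2.1 (add ¬¬e):
                    ○ open, literals {a=T, b=T, c=F, e=T}.
                  branch 1.1.1.2.2 (add ¬e):
                    ○ open, literals {a=T, b=T, c=F, e=F}.
          branch 1.1.2 (add ¬¬c, ¬b):
            ¬((¬e ∧ e) ↔ a): β-rule — branch into (¬e ∧ e), ¬a  //  ¬(¬e ∧ e), a.
              branch 1.1.2.1 (add (¬e ∧ e), ¬a):
                (¬e ∧ e): α-rule — add ¬e, e.
                × closes — contains both e and ¬e.
              branch 1.1.2.2 (add ¬(¬e ∧ e), a):
                ¬(¬e ∧ e): β-rule — branch into ¬¬e  //  ¬e.
                  branch 1.1.2.2.1 (add ¬¬e):
                    ○ open, literals {a=T, b=F, c=T, e=T}.
                  branch 1.1.2.2.2 (add ¬e):
                    ○ open, literals {a=T, b=F, c=T, e=F}.
      branch 1.2 (add ¬(¬e ∧ c)):
        ¬(¬c ↔ ¬b): β-rule — branch into ¬c, ¬¬b  //  ¬¬c, ¬b.
          branch 1.2.1 (add ¬c, ¬¬b):
            ¬(¬e ∧ c): β-rule — branch into ¬¬e  //  ¬c.
              branch 1.2.1.1 (add ¬¬e):
                ○ open, literals {b=T, c=F, e=T}.
              branch 1.2.1.2 (add ¬c):
                ○ open, literals {b=T, c=F}.
          branch 1.2.2 (add ¬¬c, ¬b):
            ¬(¬e ∧ c): β-rule — branch into ¬¬e  //  ¬c.
              branch 1.2.2.1 (add ¬¬e):
                ○ open, literals {b=F, c=T, e=T}.
              branch 1.2.2.2 (add ¬c):
                × closes — contains both c and ¬c.
  branch 2 (add ¬((d ∧ a) → (d → c))):
    ¬((d ∧ a) → (d → c)): α-rule — add (d ∧ a), ¬(d → c).
    (d ∧ a): α-rule — add d, a.
    ¬(d → c): α-rule — add d, ¬c.
    ¬(((¬e ∧ e) ↔ a) ∧ (¬e ∧ c)): β-rule — branch into ¬((¬e ∧ e) ↔ a)  //  ¬(¬e ∧ c).
      branch 2.1 (add ¬((¬e ∧ e) ↔ a)):
        ¬((¬e ∧ e) ↔ a): β-rule — branch into (¬e ∧ e), ¬a  //  ¬(¬e ∧ e), a.
          branch 2.1.1 (add (¬e ∧ e), ¬a):
            × closes — contains both a and ¬a.
          branch 2.1.2 (add ¬(¬e ∧ e), a):
            ¬(¬e ∧ e): β-rule — branch into ¬¬e  //  ¬e.
              branch 2.1.2.1 (add ¬¬e):
                ○ open, literals {a=T, c=F, d=T, e=T}.
              branch 2.1.2.2 (add ¬e):
                ○ open, literals {a=T, c=F, d=T, e=F}.
      branch 2.2 (add ¬(¬e ∧ c)):
        ¬(¬e ∧ c): β-rule — branch into ¬¬e  //  ¬c.
          branch 2.2.1 (add ¬¬e):
            ○ open, literals {a=T, c=F, d=T, e=T}.
          branch 2.2.2 (add ¬c):
            ○ open, literals {a=T, c=F, d=T}.
4 branches closed, 11 open.
Each open branch fixes some atoms; the unmentioned ones are free. Counting distinct full assignments: branch {a=T, b=T, c=F, e=T} (d) contributes 2 new; branch {a=T, b=T, c=F, e=F} (d) contributes 2 new; branch {a=T, b=F, c=T, e=T} (d) contributes 2 new; branch {a=T, b=F, c=T, e=F} (d) contributes 2 new; branch {b=T, c=F, e=T} (a, d) contributes 2 new; branch {b=T, c=F} (a, d, e) contributes 2 new; branch {b=F, c=T, e=T} (a, d) contributes 2 new; branch {a=T, c=F, d=T, e=T} (b) contributes 1 new; branch {a=T, c=F, d=T, e=F} (b) contributes 1 new; branch {a=T, c=F, d=T, e=T} (b) contributes 0 new; branch {a=T, c=F, d=T} (b, e) contributes 0 new. Total: 16.

16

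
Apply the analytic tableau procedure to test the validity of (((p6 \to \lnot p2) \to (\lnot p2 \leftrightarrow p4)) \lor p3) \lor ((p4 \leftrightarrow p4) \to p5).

Not valid

Assume the negation and expand:
Initial set: {F ((((p6 \to \lnot p2) \to (\lnot p2 \leftrightarrow p4)) \lor p3) \lor ((p4 \leftrightarrow p4) \to p5))}.
F ((((p6 \to \lnot p2) \to (\lnot p2 \leftrightarrow p4)) \lor p3) \lor ((p4 \leftrightarrow p4) \to p5)): α-rule — add F (((p6 \to \lnot p2) \to (\lnot p2 \leftrightarrow p4)) \lor p3), F ((p4 \leftrightarrow p4) \to p5).
F (((p6 \to \lnot p2) \to (\lnot p2 \leftrightarrow p4)) \lor p3): α-rule — add F ((p6 \to \lnot p2) \to (\lnot p2 \leftrightarrow p4)), F p3.
F ((p4 \leftrightarrow p4) \to p5): α-rule — add T (p4 \leftrightarrow p4), F p5.
F ((p6 \to \lnot p2) \to (\lnot p2 \leftrightarrow p4)): α-rule — add T (p6 \to \lnot p2), F (\lnot p2 \leftrightarrow p4).
T (p4 \leftrightarrow p4): β-rule — branch into T p4, T p4  //  F p4, F p4.
  branch 1 (add T p4, T p4):
    T (p6 \to \lnot p2): β-rule — branch into F p6  //  T \lnot p2.
      branch 1.1 (add F p6):
        F (\lnot p2 \leftrightarrow p4): β-rule — branch into T \lnot p2, F p4  //  F \lnot p2, T p4.
          branch 1.1.1 (add T \lnot p2, F p4):
            × closes — contains both p4 and \lnot p4.
          branch 1.1.2 (add F \lnot p2, T p4):
            ○ open, literals {p2=1, p3=0, p4=1, p5=0, p6=0}.
      branch 1.2 (add T \lnot p2):
        F (\lnot p2 \leftrightarrow p4): β-rule — branch into T \lnot p2, F p4  //  F \lnot p2, T p4.
          branch 1.2.1 (add T \lnot p2, F p4):
            × closes — contains both p4 and \lnot p4.
          branch 1.2.2 (add F \lnot p2, T p4):
            × closes — contains both p2 and \lnot p2.
  branch 2 (add F p4, F p4):
    T (p6 \to \lnot p2): β-rule — branch into F p6  //  T \lnot p2.
      branch 2.1 (add F p6):
        F (\lnot p2 \leftrightarrow p4): β-rule — branch into T \lnot p2, F p4  //  F \lnot p2, T p4.
          branch 2.1.1 (add T \lnot p2, F p4):
            ○ open, literals {p2=0, p3=0, p4=0, p5=0, p6=0}.
          branch 2.1.2 (add F \lnot p2, T p4):
            × closes — contains both p4 and \lnot p4.
      branch 2.2 (add T \lnot p2):
        F (\lnot p2 \leftrightarrow p4): β-rule — branch into T \lnot p2, F p4  //  F \lnot p2, T p4.
          branch 2.2.1 (add T \lnot p2, F p4):
            ○ open, literals {p2=0, p3=0, p4=0, p5=0}.
          branch 2.2.2 (add F \lnot p2, T p4):
            × closes — contains both p2 and \lnot p2.
5 branches closed, 3 open.
An open branch gives a countermodel: p2=1, p3=0, p4=1, p5=0, p6=0 (unmentioned atoms arbitrary); under it the original formula is false.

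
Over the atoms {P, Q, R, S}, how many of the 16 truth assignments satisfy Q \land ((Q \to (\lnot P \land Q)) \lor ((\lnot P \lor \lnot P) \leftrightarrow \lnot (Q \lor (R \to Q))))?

8

Initial set: {(Q \land ((Q \to (\lnot P \land Q)) \lor ((\lnot P \lor \lnot P) \leftrightarrow \lnot (Q \lor (R \to Q)))))}.
(Q \land ((Q \to (\lnot P \land Q)) \lor ((\lnot P \lor \lnot P) \leftrightarrow \lnot (Q \lor (R \to Q))))): α-rule — add Q, ((Q \to (\lnot P \land Q)) \lor ((\lnot P \lor \lnot P) \leftrightarrow \lnot (Q \lor (R \to Q)))).
((Q \to (\lnot P \land Q)) \lor ((\lnot P \lor \lnot P) \leftrightarrow \lnot (Q \lor (R \to Q)))): β-rule — branch into (Q \to (\lnot P \land Q))  //  ((\lnot P \lor \lnot P) \leftrightarrow \lnot (Q \lor (R \to Q))).
  branch 1 (add (Q \to (\lnot P \land Q))):
    (Q \to (\lnot P \land Q)): β-rule — branch into \lnot Q  //  (\lnot P \land Q).
      branch 1.1 (add \lnot Q):
        × closes — contains both Q and \lnot Q.
      branch 1.2 (add (\lnot P \land Q)):
        (\lnot P \land Q): α-rule — add \lnot P, Q.
        ○ open, literals {P=false, Q=true}.
  branch 2 (add ((\lnot P \lor \lnot P) \leftrightarrow \lnot (Q \lor (R \to Q)))):
    ((\lnot P \lor \lnot P) \leftrightarrow \lnot (Q \lor (R \to Q))): β-rule — branch into (\lnot P \lor \lnot P), \lnot (Q \lor (R \to Q))  //  \lnot (\lnot P \lor \lnot P), \lnot \lnot (Q \lor (R \to Q)).
      branch 2.1 (add (\lnot P \lor \lnot P), \lnot (Q \lor (R \to Q))):
        \lnot (Q \lor (R \to Q)): α-rule — add \lnot Q, \lnot (R \to Q).
        × closes — contains both Q and \lnot Q.
      branch 2.2 (add \lnot (\lnot P \lor \lnot P), \lnot \lnot (Q \lor (R \to Q))):
        \lnot (\lnot P \lor \lnot P): α-rule — add \lnot \lnot P, \lnot \lnot P.
        \lnot \lnot (Q \lor (R \to Q)): β-rule — branch into Q  //  (R \to Q).
          branch 2.2.1 (add Q):
            ○ open, literals {P=true, Q=true}.
          branch 2.2.2 (add (R \to Q)):
            (R \to Q): β-rule — branch into \lnot R  //  Q.
              branch 2.2.2.1 (add \lnot R):
                ○ open, literals {P=true, Q=true, R=false}.
              branch 2.2.2.2 (add Q):
                ○ open, literals {P=true, Q=true}.
2 branches closed, 4 open.
Each open branch fixes some atoms; the unmentioned ones are free. Counting distinct full assignments: branch {P=false, Q=true} (R, S) contributes 4 new; branch {P=true, Q=true} (R, S) contributes 4 new; branch {P=true, Q=true, R=false} (S) contributes 0 new; branch {P=true, Q=true} (R, S) contributes 0 new. Total: 8.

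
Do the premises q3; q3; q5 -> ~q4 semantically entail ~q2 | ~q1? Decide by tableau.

Initial set: {q3; q3; (q5 -> ~q4); ~(~q2 | ~q1)}.
~(~q2 | ~q1): α-rule — add ~~q2, ~~q1.
(q5 -> ~q4): β-rule — branch into ~q5  //  ~q4.
  branch 1 (add ~q5):
    ○ open, literals {q1=1, q2=1, q3=1, q5=0}.
  branch 2 (add ~q4):
    ○ open, literals {q1=1, q2=1, q3=1, q4=0}.
0 branches closed, 2 open.
An open branch gives a countermodel: q1=1, q2=1, q3=1, q5=0 (unmentioned atoms arbitrary); the premises hold there but the conclusion fails.

No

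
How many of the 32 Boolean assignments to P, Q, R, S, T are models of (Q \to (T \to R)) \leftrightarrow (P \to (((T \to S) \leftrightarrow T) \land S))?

Initial set: {((Q \to (T \to R)) \leftrightarrow (P \to (((T \to S) \leftrightarrow T) \land S)))}.
((Q \to (T \to R)) \leftrightarrow (P \to (((T \to S) \leftrightarrow T) \land S))): β-rule — branch into (Q \to (T \to R)), (P \to (((T \to S) \leftrightarrow T) \land S))  //  \lnot (Q \to (T \to R)), \lnot (P \to (((T \to S) \leftrightarrow T) \land S)).
  branch 1 (add (Q \to (T \to R)), (P \to (((T \to S) \leftrightarrow T) \land S))):
    (Q \to (T \to R)): β-rule — branch into \lnot Q  //  (T \to R).
      branch 1.1 (add \lnot Q):
        (P \to (((T \to S) \leftrightarrow T) \land S)): β-rule — branch into \lnot P  //  (((T \to S) \leftrightarrow T) \land S).
          branch 1.1.1 (add \lnot P):
            ○ open, literals {P=0, Q=0}.
          branch 1.1.2 (add (((T \to S) \leftrightarrow T) \land S)):
            (((T \to S) \leftrightarrow T) \land S): α-rule — add ((T \to S) \leftrightarrow T), S.
            ((T \to S) \leftrightarrow T): β-rule — branch into (T \to S), T  //  \lnot (T \to S), \lnot T.
              branch 1.1.2.1 (add (T \to S), T):
                (T \to S): β-rule — branch into \lnot T  //  S.
                  branch 1.1.2.1.1 (add \lnot T):
                    × closes — contains both T and \lnot T.
                  branch 1.1.2.1.2 (add S):
                    ○ open, literals {Q=0, S=1, T=1}.
              branch 1.1.2.2 (add \lnot (T \to S), \lnot T):
                \lnot (T \to S): α-rule — add T, \lnot S.
                × closes — contains both T and \lnot T.
      branch 1.2 (add (T \to R)):
        (P \to (((T \to S) \leftrightarrow T) \land S)): β-rule — branch into \lnot P  //  (((T \to S) \leftrightarrow T) \land S).
          branch 1.2.1 (add \lnot P):
            (T \to R): β-rule — branch into \lnot T  //  R.
              branch 1.2.1.1 (add \lnot T):
                ○ open, literals {P=0, T=0}.
              branch 1.2.1.2 (add R):
                ○ open, literals {P=0, R=1}.
          branch 1.2.2 (add (((T \to S) \leftrightarrow T) \land S)):
            (((T \to S) \leftrightarrow T) \land S): α-rule — add ((T \to S) \leftrightarrow T), S.
            (T \to R): β-rule — branch into \lnot T  //  R.
              branch 1.2.2.1 (add \lnot T):
                ((T \to S) \leftrightarrow T): β-rule — branch into (T \to S), T  //  \lnot (T \to S), \lnot T.
                  branch 1.2.2.1.1 (add (T \to S), T):
                    × closes — contains both T and \lnot T.
                  branch 1.2.2.1.2 (add \lnot (T \to S), \lnot T):
                    \lnot (T \to S): α-rule — add T, \lnot S.
                    × closes — contains both T and \lnot T.
              branch 1.2.2.2 (add R):
                ((T \to S) \leftrightarrow T): β-rule — branch into (T \to S), T  //  \lnot (T \to S), \lnot T.
                  branch 1.2.2.2.1 (add (T \to S), T):
                    (T \to S): β-rule — branch into \lnot T  //  S.
                      branch 1.2.2.2.1.1 (add \lnot T):
                        × closes — contains both T and \lnot T.
                      branch 1.2.2.2.1.2 (add S):
                        ○ open, literals {R=1, S=1, T=1}.
                  branch 1.2.2.2.2 (add \lnot (T \to S), \lnot T):
                    \lnot (T \to S): α-rule — add T, \lnot S.
                    × closes — contains both T and \lnot T.
  branch 2 (add \lnot (Q \to (T \to R)), \lnot (P \to (((T \to S) \leftrightarrow T) \land S))):
    \lnot (Q \to (T \to R)): α-rule — add Q, \lnot (T \to R).
    \lnot (P \to (((T \to S) \leftrightarrow T) \land S)): α-rule — add P, \lnot (((T \to S) \leftrightarrow T) \land S).
    \lnot (T \to R): α-rule — add T, \lnot R.
    \lnot (((T \to S) \leftrightarrow T) \land S): β-rule — branch into \lnot ((T \to S) \leftrightarrow T)  //  \lnot S.
      branch 2.1 (add \lnot ((T \to S) \leftrightarrow T)):
        \lnot ((T \to S) \leftrightarrow T): β-rule — branch into (T \to S), \lnot T  //  \lnot (T \to S), T.
          branch 2.1.1 (add (T \to S), \lnot T):
            × closes — contains both T and \lnot T.
          branch 2.1.2 (add \lnot (T \to S), T):
            \lnot (T \to S): α-rule — add T, \lnot S.
            ○ open, literals {P=1, Q=1, R=0, S=0, T=1}.
      branch 2.2 (add \lnot S):
        ○ open, literals {P=1, Q=1, R=0, S=0, T=1}.
7 branches closed, 7 open.
Each open branch fixes some atoms; the unmentioned ones are free. Counting distinct full assignments: branch {P=0, Q=0} (R, S, T) contributes 8 new; branch {Q=0, S=1, T=1} (P, R) contributes 2 new; branch {P=0, T=0} (Q, R, S) contributes 4 new; branch {P=0, R=1} (Q, S, T) contributes 2 new; branch {R=1, S=1, T=1} (P, Q) contributes 1 new; branch {P=1, Q=1, R=0, S=0, T=1} (none free) contributes 1 new; branch {P=1, Q=1, R=0, S=0, T=1} (none free) contributes 0 new. Total: 18.

18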